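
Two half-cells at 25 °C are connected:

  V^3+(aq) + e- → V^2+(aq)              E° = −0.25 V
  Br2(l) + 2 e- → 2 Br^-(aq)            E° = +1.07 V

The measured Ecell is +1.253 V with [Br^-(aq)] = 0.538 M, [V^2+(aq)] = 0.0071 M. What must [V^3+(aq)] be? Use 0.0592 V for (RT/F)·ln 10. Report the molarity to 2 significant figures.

With Br₂/Br⁻ at the cathode and V³⁺/V²⁺ at the anode, E°cell = +1.07 − (−0.25) = +1.32 V (n = 2).
Rearranging E = E° − (0.0592/n)·log Q gives log Q = 2(+1.32 − (+1.253))/0.0592 = 2.264.
For Br2(l) + 2 V^2+(aq) → 2 Br^-(aq) + 2 V^3+(aq), the reaction quotient is Q = ([Br^-(aq)]^2·[V^3+(aq)]^2) / [V^2+(aq)]^2.
Isolating [V^3+(aq)] in Q = 10^{2.264} yields log [V^3+(aq)] = −0.748, i.e. 0.18 M.

0.18 M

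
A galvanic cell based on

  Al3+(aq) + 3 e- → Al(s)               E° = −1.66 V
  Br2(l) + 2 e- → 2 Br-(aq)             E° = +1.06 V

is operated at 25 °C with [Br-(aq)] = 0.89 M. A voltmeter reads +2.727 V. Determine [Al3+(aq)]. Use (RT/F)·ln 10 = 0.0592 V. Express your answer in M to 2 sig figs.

0.63 M

The Br₂/Br⁻ couple has the larger reduction potential, so it is the cathode: E°cell = +1.06 − (−1.66) = +2.72 V and n = 6.
Since E = E° − (0.0592/n)·log Q, log Q = n(E° − E)/0.0592 = −0.709.
Balancing electrons gives 3 Br2(l) + 2 Al(s) → 6 Br-(aq) + 2 Al3+(aq); thus Q = [Br-(aq)]^6·[Al3+(aq)]^2.
Solving for the unknown gives log [Al3+(aq)] = −0.203, so [Al3+(aq)] ≈ 0.63 M.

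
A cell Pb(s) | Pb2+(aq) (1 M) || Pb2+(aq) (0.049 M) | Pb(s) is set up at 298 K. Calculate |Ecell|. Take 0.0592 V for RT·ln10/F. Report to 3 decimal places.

0.039 V

For a concentration cell E°cell = 0, since both electrodes use the same couple.
The compartment with the higher Pb2+(aq) concentration (1 M) acts as the cathode; ions are reduced there and produced at the dilute (0.049 M) anode.
With n = 2, Ecell = −(0.0592/2)·log([dilute]/[conc]) = −(0.0592/2)·log(0.049/1) = +0.039 V.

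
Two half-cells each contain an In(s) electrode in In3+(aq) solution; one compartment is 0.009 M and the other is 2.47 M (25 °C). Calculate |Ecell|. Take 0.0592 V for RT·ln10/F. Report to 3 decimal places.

0.048 V

For a concentration cell E°cell = 0, since both electrodes use the same couple.
The compartment with the higher In3+(aq) concentration (2.47 M) acts as the cathode; ions are reduced there and produced at the dilute (0.009 M) anode.
With n = 3, Ecell = −(0.0592/3)·log([dilute]/[conc]) = −(0.0592/3)·log(0.009/2.47) = +0.048 V.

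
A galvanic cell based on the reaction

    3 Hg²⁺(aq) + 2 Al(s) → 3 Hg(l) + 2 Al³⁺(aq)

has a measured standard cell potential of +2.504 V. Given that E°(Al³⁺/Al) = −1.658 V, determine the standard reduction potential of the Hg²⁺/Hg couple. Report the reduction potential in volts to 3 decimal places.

+0.846 V

In the reaction as written the Hg²⁺/Hg couple is reduced (cathode) and Al³⁺/Al is oxidized (anode), so E°cell = E°(Hg²⁺/Hg) − E°(Al³⁺/Al).
E°(Hg²⁺/Hg) = E°cell + E°(anode) = +2.504 + (−1.658) = +0.846 V.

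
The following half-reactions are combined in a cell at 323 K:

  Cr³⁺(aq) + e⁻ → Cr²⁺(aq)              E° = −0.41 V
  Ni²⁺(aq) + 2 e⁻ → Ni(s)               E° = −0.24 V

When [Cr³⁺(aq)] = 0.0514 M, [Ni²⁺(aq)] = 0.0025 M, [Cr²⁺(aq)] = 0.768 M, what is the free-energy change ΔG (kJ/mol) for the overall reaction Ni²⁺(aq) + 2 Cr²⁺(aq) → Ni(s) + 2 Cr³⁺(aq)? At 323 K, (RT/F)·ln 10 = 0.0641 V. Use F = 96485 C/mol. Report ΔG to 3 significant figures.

−31.2 kJ/mol

E°cell = −0.24 − (−0.41) = +0.17 V; the balanced reaction transfers n = 2 electrons.
Here Q = [Cr³⁺(aq)]^2 / ([Ni²⁺(aq)]·[Cr²⁺(aq)]^2) = 1.79 (log Q = 0.253), giving E = +0.17 − (0.0641/2)·(0.253) = +0.1619 V.
ΔG = −nFE = −(2)(96485)(+0.1619) J/mol = −31.2 kJ/mol.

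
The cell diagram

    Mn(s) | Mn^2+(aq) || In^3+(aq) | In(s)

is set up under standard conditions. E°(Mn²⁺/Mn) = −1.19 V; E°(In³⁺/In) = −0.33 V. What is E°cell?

By convention the left-hand electrode in cell notation is the anode (oxidation) and the right-hand electrode is the cathode (reduction).
E°cell = E°(right) − E°(left) = −0.33 − (−1.19) = +0.86 V.

+0.86 V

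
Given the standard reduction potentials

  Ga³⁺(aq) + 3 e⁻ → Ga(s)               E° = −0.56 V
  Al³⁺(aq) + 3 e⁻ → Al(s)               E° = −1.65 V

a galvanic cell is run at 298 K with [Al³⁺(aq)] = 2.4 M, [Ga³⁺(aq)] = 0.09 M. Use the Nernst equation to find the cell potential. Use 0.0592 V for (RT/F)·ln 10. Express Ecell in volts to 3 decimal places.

Ga³⁺/Ga is reduced (cathode, E° = −0.56 V) and Al³⁺/Al is oxidized (anode).
The standard potential is −0.56 − (−1.65) = +1.09 V and the balanced reaction transfers n = 3 electrons.
Balancing gives Ga³⁺(aq) + Al(s) → Ga(s) + Al³⁺(aq); hence Q = [Al³⁺(aq)] / [Ga³⁺(aq)] = 26.7 (log Q = 1.426).
By the Nernst equation, E = +1.09 − (0.0592/3)·(1.426) = +1.062 V.

+1.062 V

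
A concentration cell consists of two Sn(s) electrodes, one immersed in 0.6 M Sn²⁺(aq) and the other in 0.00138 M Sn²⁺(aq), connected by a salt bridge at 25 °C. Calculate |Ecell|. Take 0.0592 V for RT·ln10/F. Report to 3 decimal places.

For a concentration cell E°cell = 0, since both electrodes use the same couple.
The compartment with the higher Sn²⁺(aq) concentration (0.6 M) acts as the cathode; ions are reduced there and produced at the dilute (0.00138 M) anode.
With n = 2, Ecell = −(0.0592/2)·log([dilute]/[conc]) = −(0.0592/2)·log(0.00138/0.6) = +0.078 V.

0.078 V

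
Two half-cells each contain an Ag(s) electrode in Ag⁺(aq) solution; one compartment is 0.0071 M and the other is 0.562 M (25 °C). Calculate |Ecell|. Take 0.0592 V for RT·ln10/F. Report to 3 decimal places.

0.112 V

For a concentration cell E°cell = 0, since both electrodes use the same couple.
The compartment with the higher Ag⁺(aq) concentration (0.562 M) acts as the cathode; ions are reduced there and produced at the dilute (0.0071 M) anode.
With n = 1, Ecell = −(0.0592/1)·log([dilute]/[conc]) = −(0.0592/1)·log(0.0071/0.562) = +0.112 V.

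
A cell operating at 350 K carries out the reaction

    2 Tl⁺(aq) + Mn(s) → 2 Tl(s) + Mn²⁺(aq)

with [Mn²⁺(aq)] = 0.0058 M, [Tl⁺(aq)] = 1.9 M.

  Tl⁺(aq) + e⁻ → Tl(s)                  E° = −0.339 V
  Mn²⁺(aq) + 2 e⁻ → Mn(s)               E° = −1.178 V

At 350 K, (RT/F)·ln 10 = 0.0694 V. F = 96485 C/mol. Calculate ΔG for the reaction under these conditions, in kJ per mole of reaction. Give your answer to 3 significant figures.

−181 kJ/mol

E°cell = −0.339 − (−1.178) = +0.839 V; the balanced reaction transfers n = 2 electrons.
The reaction quotient is [Mn²⁺(aq)] / [Tl⁺(aq)]^2 = 0.00161; by Nernst, E = +0.839 − (0.0694/2)(−2.794) = +0.9360 V.
Then ΔG = −nFE = −2 × 96485 × +0.9360 J/mol = −181 kJ/mol.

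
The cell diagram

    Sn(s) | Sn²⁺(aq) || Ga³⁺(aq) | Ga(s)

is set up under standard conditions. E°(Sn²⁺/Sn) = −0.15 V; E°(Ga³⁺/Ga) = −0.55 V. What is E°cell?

−0.40 V

By convention the left-hand electrode in cell notation is the anode (oxidation) and the right-hand electrode is the cathode (reduction).
E°cell = E°(right) − E°(left) = −0.55 − (−0.15) = −0.40 V.
The negative sign shows that, as written, the cell would require an external voltage to drive the reaction.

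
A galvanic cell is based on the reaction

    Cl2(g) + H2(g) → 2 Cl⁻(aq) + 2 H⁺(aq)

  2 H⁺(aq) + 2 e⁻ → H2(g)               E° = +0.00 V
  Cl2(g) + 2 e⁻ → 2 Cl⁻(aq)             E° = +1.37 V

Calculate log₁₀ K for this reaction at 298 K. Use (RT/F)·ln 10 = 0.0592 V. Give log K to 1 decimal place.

The Cl₂/Cl⁻ couple is reduced (cathode); E°cell = +1.37 − (+0.00) = +1.37 V with n = 2.
At equilibrium E = 0, so log K = nE°cell / 0.0592 = (2)(+1.37) / 0.0592 = 46.3.

log K = 46.3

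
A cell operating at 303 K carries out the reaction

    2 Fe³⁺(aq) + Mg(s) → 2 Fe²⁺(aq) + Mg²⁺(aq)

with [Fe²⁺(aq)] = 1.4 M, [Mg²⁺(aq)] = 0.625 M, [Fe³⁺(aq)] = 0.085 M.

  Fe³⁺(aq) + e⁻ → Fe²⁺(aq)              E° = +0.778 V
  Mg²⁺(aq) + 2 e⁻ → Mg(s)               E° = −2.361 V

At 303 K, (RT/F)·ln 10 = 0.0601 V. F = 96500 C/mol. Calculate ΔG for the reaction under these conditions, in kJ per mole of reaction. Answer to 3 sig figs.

With Fe³⁺/Fe²⁺ reduced at the cathode, E°cell = +0.778 − (−2.361) = +3.139 V and n = 2.
The reaction quotient is ([Fe²⁺(aq)]^2·[Mg²⁺(aq)]) / [Fe³⁺(aq)]^2 = 170; by Nernst, E = +3.139 − (0.0601/2)(2.229) = +3.0720 V.
Then ΔG = −nFE = −2 × 96500 × +3.0720 J/mol = −593 kJ/mol.

−593 kJ/mol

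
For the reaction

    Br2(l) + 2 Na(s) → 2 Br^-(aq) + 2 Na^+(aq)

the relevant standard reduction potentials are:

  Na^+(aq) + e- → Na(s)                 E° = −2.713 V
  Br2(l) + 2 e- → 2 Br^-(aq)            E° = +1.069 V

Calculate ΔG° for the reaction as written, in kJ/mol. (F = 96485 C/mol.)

In the reaction as written Br2(l) is reduced, so the Br₂/Br⁻ couple is the cathode and Na⁺/Na is the anode.
E°cell = +1.069 − (−2.713) = +3.782 V; balancing electrons gives n = 2.
ΔG° = −nFE°cell = −(2)(96485)(+3.782) J/mol = −730 kJ/mol.

−730 kJ/mol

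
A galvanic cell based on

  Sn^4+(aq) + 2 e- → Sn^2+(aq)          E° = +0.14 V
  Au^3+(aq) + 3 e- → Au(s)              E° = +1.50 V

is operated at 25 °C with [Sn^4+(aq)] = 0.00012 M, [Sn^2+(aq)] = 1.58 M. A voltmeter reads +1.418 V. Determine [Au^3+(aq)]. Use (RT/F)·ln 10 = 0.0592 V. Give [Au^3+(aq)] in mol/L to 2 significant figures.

0.00058 M

The Au³⁺/Au couple has the larger reduction potential, so it is the cathode: E°cell = +1.50 − (+0.14) = +1.36 V and n = 6.
From the Nernst equation, log Q = n(E° − E)/0.0592 = 6·(+1.36 − (+1.418))/0.0592 = −5.878.
Balancing electrons gives 2 Au^3+(aq) + 3 Sn^2+(aq) → 2 Au(s) + 3 Sn^4+(aq); thus Q = [Sn^4+(aq)]^3 / ([Au^3+(aq)]^2·[Sn^2+(aq)]^3).
Substituting the known concentrations and solving, log [Au^3+(aq)] = −3.240 and [Au^3+(aq)] = 0.00058 M.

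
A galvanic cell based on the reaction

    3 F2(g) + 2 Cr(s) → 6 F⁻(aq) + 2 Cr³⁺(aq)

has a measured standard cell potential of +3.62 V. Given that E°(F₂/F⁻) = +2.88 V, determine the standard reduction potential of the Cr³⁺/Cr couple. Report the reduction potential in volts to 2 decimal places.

In the reaction as written the F₂/F⁻ couple is reduced (cathode) and Cr³⁺/Cr is oxidized (anode), so E°cell = E°(F₂/F⁻) − E°(Cr³⁺/Cr).
E°(Cr³⁺/Cr) = E°(cathode) − E°cell = +2.88 − (+3.62) = −0.74 V.

−0.74 V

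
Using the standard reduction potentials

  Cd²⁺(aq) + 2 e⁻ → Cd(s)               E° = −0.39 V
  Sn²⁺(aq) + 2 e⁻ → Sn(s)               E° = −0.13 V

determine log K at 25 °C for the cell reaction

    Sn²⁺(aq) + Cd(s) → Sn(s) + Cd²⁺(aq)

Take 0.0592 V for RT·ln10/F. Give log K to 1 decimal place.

log K = 8.8

The Sn²⁺/Sn couple is reduced (cathode); E°cell = −0.13 − (−0.39) = +0.26 V with n = 2.
At equilibrium E = 0, so log K = nE°cell / 0.0592 = (2)(+0.26) / 0.0592 = 8.8.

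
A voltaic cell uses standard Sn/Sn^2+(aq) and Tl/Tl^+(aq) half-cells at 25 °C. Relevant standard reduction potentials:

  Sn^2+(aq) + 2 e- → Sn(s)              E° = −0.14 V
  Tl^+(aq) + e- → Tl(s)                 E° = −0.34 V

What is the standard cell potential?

+0.20 V

Of the two couples in this cell, the one with the more positive reduction potential is reduced at the cathode: here that is Sn²⁺/Sn (−0.14 V); Tl⁺/Tl (−0.34 V) is the anode.
E°cell = E°(cathode) − E°(anode) = −0.14 − (−0.34) = +0.20 V.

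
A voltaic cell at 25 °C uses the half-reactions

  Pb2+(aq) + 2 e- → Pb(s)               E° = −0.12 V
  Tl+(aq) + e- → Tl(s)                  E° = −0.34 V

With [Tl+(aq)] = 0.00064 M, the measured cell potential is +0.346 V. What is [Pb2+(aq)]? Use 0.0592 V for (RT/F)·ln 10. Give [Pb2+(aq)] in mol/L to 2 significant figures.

With Pb²⁺/Pb at the cathode and Tl⁺/Tl at the anode, E°cell = −0.12 − (−0.34) = +0.22 V (n = 2).
Since E = E° − (0.0592/n)·log Q, log Q = n(E° − E)/0.0592 = −4.257.
Balancing electrons gives Pb2+(aq) + 2 Tl(s) → Pb(s) + 2 Tl+(aq); thus Q = [Tl+(aq)]^2 / [Pb2+(aq)].
Isolating [Pb2+(aq)] in Q = 10^{−4.257} yields log [Pb2+(aq)] = −2.131, i.e. 0.0074 M.

0.0074 M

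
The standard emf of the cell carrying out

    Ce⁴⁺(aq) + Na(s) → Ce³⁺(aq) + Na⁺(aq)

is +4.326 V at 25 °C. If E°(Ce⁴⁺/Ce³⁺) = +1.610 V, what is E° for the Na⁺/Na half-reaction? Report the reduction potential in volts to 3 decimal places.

−2.716 V

In the reaction as written the Ce⁴⁺/Ce³⁺ couple is reduced (cathode) and Na⁺/Na is oxidized (anode), so E°cell = E°(Ce⁴⁺/Ce³⁺) − E°(Na⁺/Na).
E°(Na⁺/Na) = E°(cathode) − E°cell = +1.610 − (+4.326) = −2.716 V.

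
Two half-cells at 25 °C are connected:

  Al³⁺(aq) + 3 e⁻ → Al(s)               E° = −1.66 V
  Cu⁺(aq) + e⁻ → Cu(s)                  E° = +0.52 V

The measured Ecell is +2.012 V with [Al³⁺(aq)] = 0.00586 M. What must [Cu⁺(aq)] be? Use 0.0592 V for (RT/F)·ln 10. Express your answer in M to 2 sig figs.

0.00026 M

With Cu⁺/Cu at the cathode and Al³⁺/Al at the anode, E°cell = +0.52 − (−1.66) = +2.18 V (n = 3).
Since E = E° − (0.0592/n)·log Q, log Q = n(E° − E)/0.0592 = 8.514.
The balanced reaction is 3 Cu⁺(aq) + Al(s) → 3 Cu(s) + Al³⁺(aq), so Q = [Al³⁺(aq)] / [Cu⁺(aq)]^3.
Isolating [Cu⁺(aq)] in Q = 10^{8.514} yields log [Cu⁺(aq)] = −3.582, i.e. 0.00026 M.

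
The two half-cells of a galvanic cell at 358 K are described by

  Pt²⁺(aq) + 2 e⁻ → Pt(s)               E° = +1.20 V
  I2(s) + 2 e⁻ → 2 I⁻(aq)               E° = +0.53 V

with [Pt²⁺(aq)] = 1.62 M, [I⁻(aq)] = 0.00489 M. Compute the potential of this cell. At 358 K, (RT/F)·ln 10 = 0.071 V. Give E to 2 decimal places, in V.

Since E°(Pt²⁺/Pt) > E°(I₂/I⁻), Pt²⁺/Pt serves as the cathode.
E°cell = +1.20 − (+0.53) = +0.67 V, with n = 2 electrons transferred.
Balancing gives Pt²⁺(aq) + 2 I⁻(aq) → Pt(s) + I2(s); hence Q = 1 / ([Pt²⁺(aq)]·[I⁻(aq)]^2) = 2.58×10^4 (log Q = 4.412).
E = E° − (0.071/n)·log Q = +0.67 − (0.071/2)(4.412) = +0.51 V.

+0.51 V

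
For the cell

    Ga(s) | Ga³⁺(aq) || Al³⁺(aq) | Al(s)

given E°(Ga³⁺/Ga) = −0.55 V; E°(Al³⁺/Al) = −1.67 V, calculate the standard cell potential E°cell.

By convention the left-hand electrode in cell notation is the anode (oxidation) and the right-hand electrode is the cathode (reduction).
E°cell = E°(right) − E°(left) = −1.67 − (−0.55) = −1.12 V.
The negative sign shows that, as written, the cell would require an external voltage to drive the reaction.

−1.12 V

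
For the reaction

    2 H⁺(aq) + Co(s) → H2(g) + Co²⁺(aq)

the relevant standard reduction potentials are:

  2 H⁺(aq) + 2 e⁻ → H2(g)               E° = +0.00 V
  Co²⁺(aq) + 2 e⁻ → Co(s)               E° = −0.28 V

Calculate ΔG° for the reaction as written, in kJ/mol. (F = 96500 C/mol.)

−54.0 kJ/mol

In the reaction as written H⁺(aq) is reduced, so the 2H⁺/H₂ couple is the cathode and Co²⁺/Co is the anode.
E°cell = +0.00 − (−0.28) = +0.28 V; balancing electrons gives n = 2.
ΔG° = −nFE°cell = −(2)(96500)(+0.28) J/mol = −54.0 kJ/mol.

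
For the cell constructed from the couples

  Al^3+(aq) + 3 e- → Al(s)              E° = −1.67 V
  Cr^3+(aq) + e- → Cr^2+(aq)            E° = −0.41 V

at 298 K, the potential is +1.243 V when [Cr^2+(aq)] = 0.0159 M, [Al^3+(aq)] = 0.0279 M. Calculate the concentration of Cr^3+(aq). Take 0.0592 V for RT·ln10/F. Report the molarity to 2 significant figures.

0.0025 M

Cr³⁺/Cr²⁺ is the cathode (higher E°); E°cell = −0.41 − (−1.67) = +1.26 V with n = 3.
Rearranging E = E° − (0.0592/n)·log Q gives log Q = 3(+1.26 − (+1.243))/0.0592 = 0.861.
Balancing electrons gives 3 Cr^3+(aq) + Al(s) → 3 Cr^2+(aq) + Al^3+(aq); thus Q = ([Cr^2+(aq)]^3·[Al^3+(aq)]) / [Cr^3+(aq)]^3.
Substituting the known concentrations and solving, log [Cr^3+(aq)] = −2.604 and [Cr^3+(aq)] = 0.0025 M.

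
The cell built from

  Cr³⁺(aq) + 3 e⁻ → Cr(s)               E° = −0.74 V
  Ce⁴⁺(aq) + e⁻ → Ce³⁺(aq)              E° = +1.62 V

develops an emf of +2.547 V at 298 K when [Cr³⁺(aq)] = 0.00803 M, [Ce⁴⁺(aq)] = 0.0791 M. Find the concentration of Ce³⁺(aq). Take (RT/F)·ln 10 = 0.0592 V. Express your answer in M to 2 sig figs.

The Ce⁴⁺/Ce³⁺ couple has the larger reduction potential, so it is the cathode: E°cell = +1.62 − (−0.74) = +2.36 V and n = 3.
From the Nernst equation, log Q = n(E° − E)/0.0592 = 3·(+2.36 − (+2.547))/0.0592 = −9.476.
For 3 Ce⁴⁺(aq) + Cr(s) → 3 Ce³⁺(aq) + Cr³⁺(aq), the reaction quotient is Q = ([Ce³⁺(aq)]^3·[Cr³⁺(aq)]) / [Ce⁴⁺(aq)]^3.
Isolating [Ce³⁺(aq)] in Q = 10^{−9.476} yields log [Ce³⁺(aq)] = −3.562, i.e. 0.00027 M.

0.00027 M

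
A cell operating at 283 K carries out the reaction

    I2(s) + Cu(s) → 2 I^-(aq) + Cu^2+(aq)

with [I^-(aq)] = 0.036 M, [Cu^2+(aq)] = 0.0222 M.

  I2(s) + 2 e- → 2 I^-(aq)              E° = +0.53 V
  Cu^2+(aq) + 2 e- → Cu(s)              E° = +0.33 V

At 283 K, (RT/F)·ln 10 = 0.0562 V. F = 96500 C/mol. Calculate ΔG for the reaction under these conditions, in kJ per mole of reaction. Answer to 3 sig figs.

The standard cell potential is +0.53 − (+0.33) = +0.20 V, with n = 2 electrons in the balanced equation.
Q = [I^-(aq)]^2·[Cu^2+(aq)] = 2.88×10^−5, so log Q = −4.541 and E = +0.20 − (0.0562/2)(−4.541) = +0.3276 V.
Then ΔG = −nFE = −2 × 96500 × +0.3276 J/mol = −63.2 kJ/mol.

−63.2 kJ/mol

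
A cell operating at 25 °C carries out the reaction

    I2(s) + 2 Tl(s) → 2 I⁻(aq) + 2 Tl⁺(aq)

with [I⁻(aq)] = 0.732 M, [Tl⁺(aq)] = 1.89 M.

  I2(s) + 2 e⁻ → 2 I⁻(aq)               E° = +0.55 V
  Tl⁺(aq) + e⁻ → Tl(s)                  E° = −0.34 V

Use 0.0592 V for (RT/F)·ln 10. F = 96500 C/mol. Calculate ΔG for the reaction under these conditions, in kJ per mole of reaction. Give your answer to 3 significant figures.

−170 kJ/mol

E°cell = +0.55 − (−0.34) = +0.89 V; the balanced reaction transfers n = 2 electrons.
Here Q = [I⁻(aq)]^2·[Tl⁺(aq)]^2 = 1.91 (log Q = 0.282), giving E = +0.89 − (0.0592/2)·(0.282) = +0.8817 V.
Finally ΔG = −nFE = −(2)(96500 C/mol)(+0.8817 V) = −170 kJ/mol.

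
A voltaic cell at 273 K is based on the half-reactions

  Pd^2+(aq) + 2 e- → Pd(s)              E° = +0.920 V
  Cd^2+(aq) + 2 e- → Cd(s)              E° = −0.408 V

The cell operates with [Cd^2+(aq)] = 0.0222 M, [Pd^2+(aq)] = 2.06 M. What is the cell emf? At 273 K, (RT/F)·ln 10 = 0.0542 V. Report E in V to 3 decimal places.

+1.381 V

Since E°(Pd²⁺/Pd) > E°(Cd²⁺/Cd), Pd²⁺/Pd serves as the cathode.
The standard potential is +0.920 − (−0.408) = +1.328 V and the balanced reaction transfers n = 2 electrons.
For the overall reaction Pd^2+(aq) + Cd(s) → Pd(s) + Cd^2+(aq), Q = [Cd^2+(aq)] / [Pd^2+(aq)] = 0.0108, giving log Q = −1.968.
E = E° − (0.0542/n)·log Q = +1.328 − (0.0542/2)(−1.968) = +1.381 V.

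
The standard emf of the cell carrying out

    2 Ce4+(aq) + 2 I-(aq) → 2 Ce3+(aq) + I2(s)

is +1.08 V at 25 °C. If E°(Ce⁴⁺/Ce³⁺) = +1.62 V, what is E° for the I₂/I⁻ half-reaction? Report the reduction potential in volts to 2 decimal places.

In the reaction as written the Ce⁴⁺/Ce³⁺ couple is reduced (cathode) and I₂/I⁻ is oxidized (anode), so E°cell = E°(Ce⁴⁺/Ce³⁺) − E°(I₂/I⁻).
E°(I₂/I⁻) = E°(cathode) − E°cell = +1.62 − (+1.08) = +0.54 V.

+0.54 V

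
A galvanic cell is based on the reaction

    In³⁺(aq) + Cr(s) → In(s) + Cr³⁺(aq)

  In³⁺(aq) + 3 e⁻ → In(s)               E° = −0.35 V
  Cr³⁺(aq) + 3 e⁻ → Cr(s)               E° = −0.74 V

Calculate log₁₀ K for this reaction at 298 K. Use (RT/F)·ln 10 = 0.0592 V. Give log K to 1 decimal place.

log K = 19.8

The In³⁺/In couple is reduced (cathode); E°cell = −0.35 − (−0.74) = +0.39 V with n = 3.
At equilibrium E = 0, so log K = nE°cell / 0.0592 = (3)(+0.39) / 0.0592 = 19.8.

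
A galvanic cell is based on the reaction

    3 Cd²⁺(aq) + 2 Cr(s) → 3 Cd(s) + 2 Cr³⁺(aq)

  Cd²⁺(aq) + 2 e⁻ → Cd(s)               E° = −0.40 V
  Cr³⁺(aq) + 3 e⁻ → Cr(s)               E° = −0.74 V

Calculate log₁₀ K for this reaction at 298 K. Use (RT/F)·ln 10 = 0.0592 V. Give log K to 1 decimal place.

log K = 34.5

The Cd²⁺/Cd couple is reduced (cathode); E°cell = −0.40 − (−0.74) = +0.34 V with n = 6.
At equilibrium E = 0, so log K = nE°cell / 0.0592 = (6)(+0.34) / 0.0592 = 34.5.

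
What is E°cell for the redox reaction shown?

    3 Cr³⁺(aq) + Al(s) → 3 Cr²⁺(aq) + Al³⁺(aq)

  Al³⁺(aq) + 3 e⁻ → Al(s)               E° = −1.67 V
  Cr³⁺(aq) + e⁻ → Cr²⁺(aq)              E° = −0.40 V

Cr³⁺(aq) gains electrons, so the Cr³⁺/Cr²⁺ couple is the cathode; the Al³⁺/Al couple is the anode.
E°cell = E°(cathode) − E°(anode) = −0.40 − (−1.67) = +1.27 V.
The positive value indicates the reaction is spontaneous as written.

+1.27 V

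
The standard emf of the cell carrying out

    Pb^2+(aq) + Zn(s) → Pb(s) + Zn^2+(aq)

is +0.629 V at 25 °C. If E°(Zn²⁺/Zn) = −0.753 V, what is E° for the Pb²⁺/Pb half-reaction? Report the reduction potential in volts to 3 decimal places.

−0.124 V

In the reaction as written the Pb²⁺/Pb couple is reduced (cathode) and Zn²⁺/Zn is oxidized (anode), so E°cell = E°(Pb²⁺/Pb) − E°(Zn²⁺/Zn).
E°(Pb²⁺/Pb) = E°cell + E°(anode) = +0.629 + (−0.753) = −0.124 V.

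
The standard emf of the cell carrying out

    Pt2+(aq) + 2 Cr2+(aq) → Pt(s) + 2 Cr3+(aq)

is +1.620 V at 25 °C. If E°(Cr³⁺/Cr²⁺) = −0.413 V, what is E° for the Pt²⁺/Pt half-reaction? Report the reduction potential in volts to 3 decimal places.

+1.207 V

In the reaction as written the Pt²⁺/Pt couple is reduced (cathode) and Cr³⁺/Cr²⁺ is oxidized (anode), so E°cell = E°(Pt²⁺/Pt) − E°(Cr³⁺/Cr²⁺).
E°(Pt²⁺/Pt) = E°cell + E°(anode) = +1.620 + (−0.413) = +1.207 V.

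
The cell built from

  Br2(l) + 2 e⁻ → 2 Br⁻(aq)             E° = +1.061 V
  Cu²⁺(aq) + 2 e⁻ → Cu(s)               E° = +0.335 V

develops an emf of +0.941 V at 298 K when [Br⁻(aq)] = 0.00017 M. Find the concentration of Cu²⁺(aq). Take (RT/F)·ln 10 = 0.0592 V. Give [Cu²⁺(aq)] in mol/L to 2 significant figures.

1.9 M

With Br₂/Br⁻ at the cathode and Cu²⁺/Cu at the anode, E°cell = +1.061 − (+0.335) = +0.726 V (n = 2).
Since E = E° − (0.0592/n)·log Q, log Q = n(E° − E)/0.0592 = −7.264.
The balanced reaction is Br2(l) + Cu(s) → 2 Br⁻(aq) + Cu²⁺(aq), so Q = [Br⁻(aq)]^2·[Cu²⁺(aq)].
Substituting the known concentrations and solving, log [Cu²⁺(aq)] = 0.275 and [Cu²⁺(aq)] = 1.9 M.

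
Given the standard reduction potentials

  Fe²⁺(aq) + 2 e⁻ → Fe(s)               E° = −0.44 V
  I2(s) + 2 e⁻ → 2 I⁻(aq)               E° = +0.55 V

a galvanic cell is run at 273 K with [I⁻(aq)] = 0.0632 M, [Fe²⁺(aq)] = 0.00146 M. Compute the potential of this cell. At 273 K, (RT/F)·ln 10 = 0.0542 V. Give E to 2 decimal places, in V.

+1.13 V

I₂/I⁻ is reduced (cathode, E° = +0.55 V) and Fe²⁺/Fe is oxidized (anode).
E°cell = +0.55 − (−0.44) = +0.99 V, with n = 2 electrons transferred.
Balancing gives I2(s) + Fe(s) → 2 I⁻(aq) + Fe²⁺(aq); hence Q = [I⁻(aq)]^2·[Fe²⁺(aq)] = 5.83×10^−6 (log Q = −5.234).
By the Nernst equation, E = +0.99 − (0.0542/2)·(−5.234) = +1.13 V.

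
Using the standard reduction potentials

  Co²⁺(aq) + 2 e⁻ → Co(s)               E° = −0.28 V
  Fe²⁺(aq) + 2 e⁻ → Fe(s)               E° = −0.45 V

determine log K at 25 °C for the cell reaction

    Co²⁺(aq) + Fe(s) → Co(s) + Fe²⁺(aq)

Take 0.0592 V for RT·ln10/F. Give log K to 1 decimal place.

log K = 5.7

The Co²⁺/Co couple is reduced (cathode); E°cell = −0.28 − (−0.45) = +0.17 V with n = 2.
At equilibrium E = 0, so log K = nE°cell / 0.0592 = (2)(+0.17) / 0.0592 = 5.7.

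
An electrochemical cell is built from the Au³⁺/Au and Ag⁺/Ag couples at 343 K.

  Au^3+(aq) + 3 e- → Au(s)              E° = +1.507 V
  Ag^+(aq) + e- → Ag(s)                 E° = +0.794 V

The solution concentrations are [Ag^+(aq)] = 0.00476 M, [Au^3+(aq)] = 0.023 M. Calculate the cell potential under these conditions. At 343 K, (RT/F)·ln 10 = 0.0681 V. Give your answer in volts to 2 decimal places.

Au³⁺/Au is reduced (cathode, E° = +1.507 V) and Ag⁺/Ag is oxidized (anode).
E°cell = +1.507 − (+0.794) = +0.713 V, with n = 3 electrons transferred.
The balanced reaction is Au^3+(aq) + 3 Ag(s) → Au(s) + 3 Ag^+(aq), so Q = [Ag^+(aq)]^3 / [Au^3+(aq)] = 4.69×10^−6 and log Q = −5.329.
E = E° − (0.0681/n)·log Q = +0.713 − (0.0681/3)(−5.329) = +0.83 V.

+0.83 V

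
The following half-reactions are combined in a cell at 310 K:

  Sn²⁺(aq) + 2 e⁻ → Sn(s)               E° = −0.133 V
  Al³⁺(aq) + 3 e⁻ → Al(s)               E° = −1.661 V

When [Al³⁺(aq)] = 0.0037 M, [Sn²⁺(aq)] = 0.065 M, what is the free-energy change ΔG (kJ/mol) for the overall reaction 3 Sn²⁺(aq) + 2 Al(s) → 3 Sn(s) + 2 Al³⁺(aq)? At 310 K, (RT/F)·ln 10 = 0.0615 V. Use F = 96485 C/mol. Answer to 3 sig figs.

−892 kJ/mol

E°cell = −0.133 − (−1.661) = +1.528 V; the balanced reaction transfers n = 6 electrons.
The reaction quotient is [Al³⁺(aq)]^2 / [Sn²⁺(aq)]^3 = 0.0498; by Nernst, E = +1.528 − (0.0615/6)(−1.302) = +1.5413 V.
Then ΔG = −nFE = −6 × 96485 × +1.5413 J/mol = −892 kJ/mol.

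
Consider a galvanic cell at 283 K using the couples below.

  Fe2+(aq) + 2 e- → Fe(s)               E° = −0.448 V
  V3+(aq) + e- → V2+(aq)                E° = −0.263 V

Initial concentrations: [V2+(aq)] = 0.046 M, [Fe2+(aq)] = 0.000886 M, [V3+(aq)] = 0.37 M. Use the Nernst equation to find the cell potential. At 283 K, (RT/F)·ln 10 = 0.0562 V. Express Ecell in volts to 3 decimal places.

The V³⁺/V²⁺ couple has the more positive E°, so it is the cathode; Fe²⁺/Fe is the anode.
E°cell = −0.263 − (−0.448) = +0.185 V, with n = 2 electrons transferred.
Balancing gives 2 V3+(aq) + Fe(s) → 2 V2+(aq) + Fe2+(aq); hence Q = ([V2+(aq)]^2·[Fe2+(aq)]) / [V3+(aq)]^2 = 1.37×10^−5 (log Q = −4.863).
E = E° − (0.0562/n)·log Q = +0.185 − (0.0562/2)(−4.863) = +0.322 V.

+0.322 V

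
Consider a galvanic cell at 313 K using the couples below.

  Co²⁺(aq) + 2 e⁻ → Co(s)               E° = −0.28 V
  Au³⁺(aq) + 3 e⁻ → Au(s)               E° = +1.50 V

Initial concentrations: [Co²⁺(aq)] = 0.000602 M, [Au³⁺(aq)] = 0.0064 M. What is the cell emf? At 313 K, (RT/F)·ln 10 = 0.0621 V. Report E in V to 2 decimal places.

Since E°(Au³⁺/Au) > E°(Co²⁺/Co), Au³⁺/Au serves as the cathode.
E°cell = +1.50 − (−0.28) = +1.78 V, with n = 6 electrons transferred.
Balancing gives 2 Au³⁺(aq) + 3 Co(s) → 2 Au(s) + 3 Co²⁺(aq); hence Q = [Co²⁺(aq)]^3 / [Au³⁺(aq)]^2 = 5.33×10^−6 (log Q = −5.274).
Applying E = E° − (RT ln10/nF)·log Q gives +1.78 − (0.0621/6)(−5.274) = +1.83 V.

+1.83 V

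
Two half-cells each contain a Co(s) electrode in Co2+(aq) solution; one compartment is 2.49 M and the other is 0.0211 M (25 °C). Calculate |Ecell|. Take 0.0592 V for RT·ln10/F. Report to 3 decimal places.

0.061 V

For a concentration cell E°cell = 0, since both electrodes use the same couple.
The compartment with the higher Co2+(aq) concentration (2.49 M) acts as the cathode; ions are reduced there and produced at the dilute (0.0211 M) anode.
With n = 2, Ecell = −(0.0592/2)·log([dilute]/[conc]) = −(0.0592/2)·log(0.0211/2.49) = +0.061 V.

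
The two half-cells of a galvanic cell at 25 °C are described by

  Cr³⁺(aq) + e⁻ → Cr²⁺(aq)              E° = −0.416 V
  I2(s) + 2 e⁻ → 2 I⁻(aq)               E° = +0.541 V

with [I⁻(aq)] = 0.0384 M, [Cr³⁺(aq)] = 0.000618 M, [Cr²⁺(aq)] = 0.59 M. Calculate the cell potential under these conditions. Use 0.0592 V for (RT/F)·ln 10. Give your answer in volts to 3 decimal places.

+1.217 V

The I₂/I⁻ couple has the more positive E°, so it is the cathode; Cr³⁺/Cr²⁺ is the anode.
E°cell = E°cat − E°an = +0.541 − (−0.416) = +0.957 V; n = 2.
Balancing gives I2(s) + 2 Cr²⁺(aq) → 2 I⁻(aq) + 2 Cr³⁺(aq); hence Q = ([I⁻(aq)]^2·[Cr³⁺(aq)]^2) / [Cr²⁺(aq)]^2 = 1.62×10^−9 (log Q = −8.791).
E = E° − (0.0592/n)·log Q = +0.957 − (0.0592/2)(−8.791) = +1.217 V.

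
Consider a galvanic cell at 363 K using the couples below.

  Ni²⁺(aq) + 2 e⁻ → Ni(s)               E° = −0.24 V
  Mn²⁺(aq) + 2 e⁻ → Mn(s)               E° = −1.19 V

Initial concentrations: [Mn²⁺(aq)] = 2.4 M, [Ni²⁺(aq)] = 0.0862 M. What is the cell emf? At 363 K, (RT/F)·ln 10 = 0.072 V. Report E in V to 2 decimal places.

+0.90 V

The Ni²⁺/Ni couple has the more positive E°, so it is the cathode; Mn²⁺/Mn is the anode.
The standard potential is −0.24 − (−1.19) = +0.95 V and the balanced reaction transfers n = 2 electrons.
Balancing gives Ni²⁺(aq) + Mn(s) → Ni(s) + Mn²⁺(aq); hence Q = [Mn²⁺(aq)] / [Ni²⁺(aq)] = 27.8 (log Q = 1.445).
Applying E = E° − (RT ln10/nF)·log Q gives +0.95 − (0.072/2)(1.445) = +0.90 V.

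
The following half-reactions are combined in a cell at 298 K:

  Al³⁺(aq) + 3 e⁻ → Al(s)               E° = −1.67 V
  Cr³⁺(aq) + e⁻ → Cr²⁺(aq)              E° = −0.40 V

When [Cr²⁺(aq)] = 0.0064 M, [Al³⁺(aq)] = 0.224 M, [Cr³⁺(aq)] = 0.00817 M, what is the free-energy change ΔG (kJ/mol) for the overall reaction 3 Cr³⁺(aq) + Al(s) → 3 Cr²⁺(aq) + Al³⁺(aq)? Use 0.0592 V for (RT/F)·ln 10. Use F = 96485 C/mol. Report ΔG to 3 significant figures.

With Cr³⁺/Cr²⁺ reduced at the cathode, E°cell = −0.40 − (−1.67) = +1.27 V and n = 3.
Here Q = ([Cr²⁺(aq)]^3·[Al³⁺(aq)]) / [Cr³⁺(aq)]^3 = 0.108 (log Q = −0.968), giving E = +1.27 − (0.0592/3)·(−0.968) = +1.2891 V.
ΔG = −nFE = −(3)(96485)(+1.2891) J/mol = −373 kJ/mol.

−373 kJ/mol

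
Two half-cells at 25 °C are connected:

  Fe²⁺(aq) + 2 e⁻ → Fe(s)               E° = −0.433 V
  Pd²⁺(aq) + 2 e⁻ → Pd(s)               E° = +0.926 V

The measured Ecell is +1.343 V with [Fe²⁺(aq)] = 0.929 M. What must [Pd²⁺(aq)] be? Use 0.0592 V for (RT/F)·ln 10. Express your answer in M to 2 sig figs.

With Pd²⁺/Pd at the cathode and Fe²⁺/Fe at the anode, E°cell = +0.926 − (−0.433) = +1.359 V (n = 2).
Since E = E° − (0.0592/n)·log Q, log Q = n(E° − E)/0.0592 = 0.541.
For Pd²⁺(aq) + Fe(s) → Pd(s) + Fe²⁺(aq), the reaction quotient is Q = [Fe²⁺(aq)] / [Pd²⁺(aq)].
Solving for the unknown gives log [Pd²⁺(aq)] = −0.573, so [Pd²⁺(aq)] ≈ 0.27 M.

0.27 M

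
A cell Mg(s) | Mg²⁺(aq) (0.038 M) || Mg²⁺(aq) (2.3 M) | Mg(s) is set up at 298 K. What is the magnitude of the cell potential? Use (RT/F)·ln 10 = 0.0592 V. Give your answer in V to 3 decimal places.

0.053 V

For a concentration cell E°cell = 0, since both electrodes use the same couple.
The compartment with the higher Mg²⁺(aq) concentration (2.3 M) acts as the cathode; ions are reduced there and produced at the dilute (0.038 M) anode.
With n = 2, Ecell = −(0.0592/2)·log([dilute]/[conc]) = −(0.0592/2)·log(0.038/2.3) = +0.053 V.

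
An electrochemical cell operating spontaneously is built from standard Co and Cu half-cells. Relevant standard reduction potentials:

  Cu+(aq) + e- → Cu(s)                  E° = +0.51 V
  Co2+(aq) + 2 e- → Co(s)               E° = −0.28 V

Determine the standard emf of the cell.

+0.79 V

The Cu⁺/Cu couple has the higher E°, so Cu ion is reduced (cathode) and Co is oxidized (anode).
E°cell = E°(cathode) − E°(anode) = +0.51 − (−0.28) = +0.79 V.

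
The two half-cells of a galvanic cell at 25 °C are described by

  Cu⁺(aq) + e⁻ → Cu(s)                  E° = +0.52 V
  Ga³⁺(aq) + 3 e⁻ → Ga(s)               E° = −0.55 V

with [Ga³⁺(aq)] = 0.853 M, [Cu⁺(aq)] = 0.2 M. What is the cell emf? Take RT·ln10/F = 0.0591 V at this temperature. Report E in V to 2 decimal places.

Since E°(Cu⁺/Cu) > E°(Ga³⁺/Ga), Cu⁺/Cu serves as the cathode.
E°cell = E°cat − E°an = +0.52 − (−0.55) = +1.07 V; n = 3.
The balanced reaction is 3 Cu⁺(aq) + Ga(s) → 3 Cu(s) + Ga³⁺(aq), so Q = [Ga³⁺(aq)] / [Cu⁺(aq)]^3 = 107 and log Q = 2.028.
Applying E = E° − (RT ln10/nF)·log Q gives +1.07 − (0.0591/3)(2.028) = +1.03 V.

+1.03 V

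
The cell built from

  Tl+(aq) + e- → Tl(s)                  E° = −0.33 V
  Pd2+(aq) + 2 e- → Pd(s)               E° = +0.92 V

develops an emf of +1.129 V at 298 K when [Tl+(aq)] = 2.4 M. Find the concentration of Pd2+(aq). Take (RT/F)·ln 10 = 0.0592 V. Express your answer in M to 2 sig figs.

Pd²⁺/Pd is the cathode (higher E°); E°cell = +0.92 − (−0.33) = +1.25 V with n = 2.
Since E = E° − (0.0592/n)·log Q, log Q = n(E° − E)/0.0592 = 4.088.
For Pd2+(aq) + 2 Tl(s) → Pd(s) + 2 Tl+(aq), the reaction quotient is Q = [Tl+(aq)]^2 / [Pd2+(aq)].
Substituting the known concentrations and solving, log [Pd2+(aq)] = −3.328 and [Pd2+(aq)] = 0.00047 M.

0.00047 M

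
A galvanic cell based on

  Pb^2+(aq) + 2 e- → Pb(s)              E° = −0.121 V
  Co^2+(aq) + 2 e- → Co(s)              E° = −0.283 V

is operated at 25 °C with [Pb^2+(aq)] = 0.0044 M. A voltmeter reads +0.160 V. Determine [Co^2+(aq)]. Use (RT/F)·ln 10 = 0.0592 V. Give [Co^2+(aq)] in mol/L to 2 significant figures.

0.0051 M

With Pb²⁺/Pb at the cathode and Co²⁺/Co at the anode, E°cell = −0.121 − (−0.283) = +0.162 V (n = 2).
Rearranging E = E° − (0.0592/n)·log Q gives log Q = 2(+0.162 − (+0.160))/0.0592 = 0.068.
The balanced reaction is Pb^2+(aq) + Co(s) → Pb(s) + Co^2+(aq), so Q = [Co^2+(aq)] / [Pb^2+(aq)].
Isolating [Co^2+(aq)] in Q = 10^{0.068} yields log [Co^2+(aq)] = −2.289, i.e. 0.0051 M.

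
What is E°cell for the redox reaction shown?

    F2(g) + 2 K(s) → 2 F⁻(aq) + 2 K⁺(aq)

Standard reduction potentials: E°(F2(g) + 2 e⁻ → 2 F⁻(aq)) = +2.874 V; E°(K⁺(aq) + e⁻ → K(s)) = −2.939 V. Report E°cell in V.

F2(g) gains electrons, so the F₂/F⁻ couple is the cathode; the K⁺/K couple is the anode.
E°cell = E°(cathode) − E°(anode) = +2.874 − (−2.939) = +5.813 V.

+5.813 V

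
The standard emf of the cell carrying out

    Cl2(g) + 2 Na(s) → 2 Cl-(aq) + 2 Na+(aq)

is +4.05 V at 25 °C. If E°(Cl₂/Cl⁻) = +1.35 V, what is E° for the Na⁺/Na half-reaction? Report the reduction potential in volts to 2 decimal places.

−2.70 V

In the reaction as written the Cl₂/Cl⁻ couple is reduced (cathode) and Na⁺/Na is oxidized (anode), so E°cell = E°(Cl₂/Cl⁻) − E°(Na⁺/Na).
E°(Na⁺/Na) = E°(cathode) − E°cell = +1.35 − (+4.05) = −2.70 V.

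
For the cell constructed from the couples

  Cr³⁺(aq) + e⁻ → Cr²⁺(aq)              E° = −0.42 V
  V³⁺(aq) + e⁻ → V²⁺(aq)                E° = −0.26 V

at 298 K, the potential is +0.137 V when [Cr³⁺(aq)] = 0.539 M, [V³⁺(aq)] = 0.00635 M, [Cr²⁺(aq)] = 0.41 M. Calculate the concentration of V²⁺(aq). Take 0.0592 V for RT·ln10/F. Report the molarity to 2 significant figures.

V³⁺/V²⁺ is the cathode (higher E°); E°cell = −0.26 − (−0.42) = +0.16 V with n = 1.
Since E = E° − (0.0592/n)·log Q, log Q = n(E° − E)/0.0592 = 0.389.
Balancing electrons gives V³⁺(aq) + Cr²⁺(aq) → V²⁺(aq) + Cr³⁺(aq); thus Q = ([V²⁺(aq)]·[Cr³⁺(aq)]) / ([V³⁺(aq)]·[Cr²⁺(aq)]).
Isolating [V²⁺(aq)] in Q = 10^{0.389} yields log [V²⁺(aq)] = −1.927, i.e. 0.012 M.

0.012 M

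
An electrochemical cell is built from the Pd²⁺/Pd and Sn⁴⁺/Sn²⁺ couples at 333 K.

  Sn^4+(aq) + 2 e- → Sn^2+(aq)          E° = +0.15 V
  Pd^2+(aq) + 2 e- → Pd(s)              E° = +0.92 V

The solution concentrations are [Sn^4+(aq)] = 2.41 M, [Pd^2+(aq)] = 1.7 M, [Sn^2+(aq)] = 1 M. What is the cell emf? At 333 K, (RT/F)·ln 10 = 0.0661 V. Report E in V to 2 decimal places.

Pd²⁺/Pd is reduced (cathode, E° = +0.92 V) and Sn⁴⁺/Sn²⁺ is oxidized (anode).
The standard potential is +0.92 − (+0.15) = +0.77 V and the balanced reaction transfers n = 2 electrons.
For the overall reaction Pd^2+(aq) + Sn^2+(aq) → Pd(s) + Sn^4+(aq), Q = [Sn^4+(aq)] / ([Pd^2+(aq)]·[Sn^2+(aq)]) = 1.42, giving log Q = 0.152.
Applying E = E° − (RT ln10/nF)·log Q gives +0.77 − (0.0661/2)(0.152) = +0.76 V.

+0.76 V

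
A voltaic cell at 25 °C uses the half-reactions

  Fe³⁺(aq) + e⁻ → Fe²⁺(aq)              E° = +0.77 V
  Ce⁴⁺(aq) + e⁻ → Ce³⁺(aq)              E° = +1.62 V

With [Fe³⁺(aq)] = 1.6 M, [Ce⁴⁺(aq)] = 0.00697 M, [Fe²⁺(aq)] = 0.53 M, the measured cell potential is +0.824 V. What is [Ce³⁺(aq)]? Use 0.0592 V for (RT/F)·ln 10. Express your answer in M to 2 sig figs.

0.0063 M

The Ce⁴⁺/Ce³⁺ couple has the larger reduction potential, so it is the cathode: E°cell = +1.62 − (+0.77) = +0.85 V and n = 1.
Since E = E° − (0.0592/n)·log Q, log Q = n(E° − E)/0.0592 = 0.439.
Balancing electrons gives Ce⁴⁺(aq) + Fe²⁺(aq) → Ce³⁺(aq) + Fe³⁺(aq); thus Q = ([Ce³⁺(aq)]·[Fe³⁺(aq)]) / ([Ce⁴⁺(aq)]·[Fe²⁺(aq)]).
Isolating [Ce³⁺(aq)] in Q = 10^{0.439} yields log [Ce³⁺(aq)] = −2.198, i.e. 0.0063 M.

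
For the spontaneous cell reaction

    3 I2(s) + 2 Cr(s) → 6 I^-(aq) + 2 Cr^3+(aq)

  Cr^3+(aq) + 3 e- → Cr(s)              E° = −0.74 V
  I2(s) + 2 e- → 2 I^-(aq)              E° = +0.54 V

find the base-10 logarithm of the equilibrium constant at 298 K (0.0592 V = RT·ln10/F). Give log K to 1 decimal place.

log K = 129.7

The I₂/I⁻ couple is reduced (cathode); E°cell = +0.54 − (−0.74) = +1.28 V with n = 6.
At equilibrium E = 0, so log K = nE°cell / 0.0592 = (6)(+1.28) / 0.0592 = 129.7.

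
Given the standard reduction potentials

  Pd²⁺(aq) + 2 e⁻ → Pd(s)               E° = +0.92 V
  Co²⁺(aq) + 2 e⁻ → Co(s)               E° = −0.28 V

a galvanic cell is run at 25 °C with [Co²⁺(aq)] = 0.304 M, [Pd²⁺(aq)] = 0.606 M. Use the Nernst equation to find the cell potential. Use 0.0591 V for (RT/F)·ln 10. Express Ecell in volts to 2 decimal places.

Pd²⁺/Pd is reduced (cathode, E° = +0.92 V) and Co²⁺/Co is oxidized (anode).
E°cell = +0.92 − (−0.28) = +1.20 V, with n = 2 electrons transferred.
For the overall reaction Pd²⁺(aq) + Co(s) → Pd(s) + Co²⁺(aq), Q = [Co²⁺(aq)] / [Pd²⁺(aq)] = 0.502, giving log Q = −0.300.
E = E° − (0.0591/n)·log Q = +1.20 − (0.0591/2)(−0.300) = +1.21 V.

+1.21 V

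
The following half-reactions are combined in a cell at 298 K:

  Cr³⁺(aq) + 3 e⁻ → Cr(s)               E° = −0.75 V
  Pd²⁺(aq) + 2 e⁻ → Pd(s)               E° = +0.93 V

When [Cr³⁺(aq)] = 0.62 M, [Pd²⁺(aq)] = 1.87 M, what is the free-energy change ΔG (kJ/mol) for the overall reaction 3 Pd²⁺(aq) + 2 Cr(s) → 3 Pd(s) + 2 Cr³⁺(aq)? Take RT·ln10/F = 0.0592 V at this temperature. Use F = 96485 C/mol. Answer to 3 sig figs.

−980 kJ/mol

With Pd²⁺/Pd reduced at the cathode, E°cell = +0.93 − (−0.75) = +1.68 V and n = 6.
Here Q = [Cr³⁺(aq)]^2 / [Pd²⁺(aq)]^3 = 0.0588 (log Q = −1.231), giving E = +1.68 − (0.0592/6)·(−1.231) = +1.6921 V.
ΔG = −nFE = −(6)(96485)(+1.6921) J/mol = −980 kJ/mol.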